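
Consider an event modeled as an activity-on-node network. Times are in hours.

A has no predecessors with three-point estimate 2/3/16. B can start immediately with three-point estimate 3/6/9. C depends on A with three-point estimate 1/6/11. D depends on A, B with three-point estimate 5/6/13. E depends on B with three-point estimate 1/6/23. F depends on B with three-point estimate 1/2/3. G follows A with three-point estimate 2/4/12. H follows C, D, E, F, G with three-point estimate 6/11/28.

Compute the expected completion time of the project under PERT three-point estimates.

27 hours

te_A = (2 + 4·3 + 16)/6 = 30/6 = 5
te_B = (3 + 4·6 + 9)/6 = 36/6 = 6
te_C = (1 + 4·6 + 11)/6 = 36/6 = 6
te_D = (5 + 4·6 + 13)/6 = 42/6 = 7
te_E = (1 + 4·6 + 23)/6 = 48/6 = 8
te_F = (1 + 4·2 + 3)/6 = 12/6 = 2
te_G = (2 + 4·4 + 12)/6 = 30/6 = 5
te_H = (6 + 4·11 + 28)/6 = 78/6 = 13

Forward pass:
ES_A = 0; EF_A = 5
ES_B = 0; EF_B = 6
ES_C = 5; EF_C = 5+6 = 11
ES_D = max(EF_A=5, EF_B=6) = 6; EF_D = 6+7 = 13
ES_E = 6; EF_E = 6+8 = 14
ES_F = 6; EF_F = 6+2 = 8
ES_G = 5; EF_G = 5+5 = 10
ES_H = max(EF_C=11, EF_D=13, EF_E=14, EF_F=8, EF_G=10) = 14; EF_H = 14+13 = 27
Expected project duration μ = 27 hours. Critical path: B → E → H.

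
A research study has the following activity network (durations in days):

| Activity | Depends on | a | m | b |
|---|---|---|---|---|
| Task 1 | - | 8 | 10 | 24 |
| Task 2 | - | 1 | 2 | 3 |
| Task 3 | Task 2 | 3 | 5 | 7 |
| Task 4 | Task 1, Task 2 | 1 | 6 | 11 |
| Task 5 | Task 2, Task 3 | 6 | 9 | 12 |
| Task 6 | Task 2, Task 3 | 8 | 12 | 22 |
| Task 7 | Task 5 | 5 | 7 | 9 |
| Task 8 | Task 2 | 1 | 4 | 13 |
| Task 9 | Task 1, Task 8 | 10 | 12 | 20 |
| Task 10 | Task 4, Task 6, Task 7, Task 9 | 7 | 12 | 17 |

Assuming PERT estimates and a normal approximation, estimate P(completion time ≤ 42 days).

te_Task 1 = (8 + 4·10 + 24)/6 = 72/6 = 12; σ²_Task 1 = ((24−8)/6)² = 7.111
te_Task 2 = (1 + 4·2 + 3)/6 = 12/6 = 2; σ²_Task 2 = ((3−1)/6)² = 0.111
te_Task 3 = (3 + 4·5 + 7)/6 = 30/6 = 5; σ²_Task 3 = ((7−3)/6)² = 0.444
te_Task 4 = (1 + 4·6 + 11)/6 = 36/6 = 6; σ²_Task 4 = ((11−1)/6)² = 2.778
te_Task 5 = (6 + 4·9 + 12)/6 = 54/6 = 9; σ²_Task 5 = ((12−6)/6)² = 1.000
te_Task 6 = (8 + 4·12 + 22)/6 = 78/6 = 13; σ²_Task 6 = ((22−8)/6)² = 5.444
te_Task 7 = (5 + 4·7 + 9)/6 = 42/6 = 7; σ²_Task 7 = ((9−5)/6)² = 0.444
te_Task 8 = (1 + 4·4 + 13)/6 = 30/6 = 5; σ²_Task 8 = ((13−1)/6)² = 4.000
te_Task 9 = (10 + 4·12 + 20)/6 = 78/6 = 13; σ²_Task 9 = ((20−10)/6)² = 2.778
te_Task 10 = (7 + 4·12 + 17)/6 = 72/6 = 12; σ²_Task 10 = ((17−7)/6)² = 2.778

Forward pass:
ES_Task 1 = 0; EF_Task 1 = 12
ES_Task 2 = 0; EF_Task 2 = 2
ES_Task 3 = 2; EF_Task 3 = 2+5 = 7
ES_Task 4 = max(EF_Task 1=12, EF_Task 2=2) = 12; EF_Task 4 = 12+6 = 18
ES_Task 5 = max(EF_Task 2=2, EF_Task 3=7) = 7; EF_Task 5 = 7+9 = 16
ES_Task 6 = max(EF_Task 2=2, EF_Task 3=7) = 7; EF_Task 6 = 7+13 = 20
ES_Task 7 = 16; EF_Task 7 = 16+7 = 23
ES_Task 8 = 2; EF_Task 8 = 2+5 = 7
ES_Task 9 = max(EF_Task 1=12, EF_Task 8=7) = 12; EF_Task 9 = 12+13 = 25
ES_Task 10 = max(EF_Task 4=18, EF_Task 6=20, EF_Task 7=23, EF_Task 9=25) = 25; EF_Task 10 = 25+12 = 37
Expected project duration μ = 37 days. Critical path: Task 1 → Task 9 → Task 10.

Variance along critical path = 7.111 + 2.778 + 2.778 = 12.667; σ = √12.667 = 3.559 days.
Z = (42 − 37) / 3.559 = 1.405
P(T ≤ 42) = Φ(1.405) ≈ 0.920

0.920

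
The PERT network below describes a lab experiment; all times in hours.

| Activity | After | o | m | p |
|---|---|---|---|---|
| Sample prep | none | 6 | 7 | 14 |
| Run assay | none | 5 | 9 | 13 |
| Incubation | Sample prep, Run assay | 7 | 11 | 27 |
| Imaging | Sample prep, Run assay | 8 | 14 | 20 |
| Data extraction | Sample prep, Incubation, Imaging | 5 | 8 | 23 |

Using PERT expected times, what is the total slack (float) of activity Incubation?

1 hours

te_Sample prep = (6 + 4·7 + 14)/6 = 48/6 = 8
te_Run assay = (5 + 4·9 + 13)/6 = 54/6 = 9
te_Incubation = (7 + 4·11 + 27)/6 = 78/6 = 13
te_Imaging = (8 + 4·14 + 20)/6 = 84/6 = 14
te_Data extraction = (5 + 4·8 + 23)/6 = 60/6 = 10

Forward pass:
ES_Sample prep = 0; EF_Sample prep = 8
ES_Run assay = 0; EF_Run assay = 9
ES_Incubation = max(EF_Sample prep=8, EF_Run assay=9) = 9; EF_Incubation = 9+13 = 22
ES_Imaging = max(EF_Sample prep=8, EF_Run assay=9) = 9; EF_Imaging = 9+14 = 23
ES_Data extraction = max(EF_Sample prep=8, EF_Incubation=22, EF_Imaging=23) = 23; EF_Data extraction = 23+10 = 33
Expected project duration μ = 33 hours. Critical path: Run assay → Imaging → Data extraction.

Backward pass:
LF_Data extraction = 33; LS_Data extraction = 33−10 = 23
LF_Imaging = LS_Data extraction = 23; LS_Imaging = 23−14 = 9
LF_Incubation = LS_Data extraction = 23; LS_Incubation = 23−13 = 10
LF_Run assay = min(LS_Incubation=10, LS_Imaging=9) = 9; LS_Run assay = 9−9 = 0
LF_Sample prep = min(LS_Incubation=10, LS_Imaging=9, LS_Data extraction=23) = 9; LS_Sample prep = 9−8 = 1
Slack_Incubation = LS_Incubation − ES_Incubation = 10 − 9 = 1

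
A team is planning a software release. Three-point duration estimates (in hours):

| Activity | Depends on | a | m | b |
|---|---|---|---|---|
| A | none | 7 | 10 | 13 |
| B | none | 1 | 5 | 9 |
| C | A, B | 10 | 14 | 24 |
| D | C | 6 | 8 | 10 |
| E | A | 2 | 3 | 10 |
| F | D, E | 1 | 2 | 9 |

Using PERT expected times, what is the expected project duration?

te_A = (7 + 4·10 + 13)/6 = 60/6 = 10
te_B = (1 + 4·5 + 9)/6 = 30/6 = 5
te_C = (10 + 4·14 + 24)/6 = 90/6 = 15
te_D = (6 + 4·8 + 10)/6 = 48/6 = 8
te_E = (2 + 4·3 + 10)/6 = 24/6 = 4
te_F = (1 + 4·2 + 9)/6 = 18/6 = 3

Forward pass:
ES_A = 0; EF_A = 10
ES_B = 0; EF_B = 5
ES_C = max(EF_A=10, EF_B=5) = 10; EF_C = 10+15 = 25
ES_D = 25; EF_D = 25+8 = 33
ES_E = 10; EF_E = 10+4 = 14
ES_F = max(EF_D=33, EF_E=14) = 33; EF_F = 33+3 = 36
Expected project duration μ = 36 hours. Critical path: A → C → D → F.

36 hours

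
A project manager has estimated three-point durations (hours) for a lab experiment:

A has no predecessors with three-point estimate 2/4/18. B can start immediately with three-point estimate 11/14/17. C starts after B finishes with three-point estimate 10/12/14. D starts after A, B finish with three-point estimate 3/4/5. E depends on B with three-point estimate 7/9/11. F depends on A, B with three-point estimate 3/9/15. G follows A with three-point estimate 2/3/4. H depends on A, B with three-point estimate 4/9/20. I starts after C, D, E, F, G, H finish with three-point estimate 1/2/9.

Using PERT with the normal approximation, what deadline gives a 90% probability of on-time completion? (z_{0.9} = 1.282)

31.3 hours

te_A = (2 + 4·4 + 18)/6 = 36/6 = 6; σ²_A = ((18−2)/6)² = 7.111
te_B = (11 + 4·14 + 17)/6 = 84/6 = 14; σ²_B = ((17−11)/6)² = 1.000
te_C = (10 + 4·12 + 14)/6 = 72/6 = 12; σ²_C = ((14−10)/6)² = 0.444
te_D = (3 + 4·4 + 5)/6 = 24/6 = 4; σ²_D = ((5−3)/6)² = 0.111
te_E = (7 + 4·9 + 11)/6 = 54/6 = 9; σ²_E = ((11−7)/6)² = 0.444
te_F = (3 + 4·9 + 15)/6 = 54/6 = 9; σ²_F = ((15−3)/6)² = 4.000
te_G = (2 + 4·3 + 4)/6 = 18/6 = 3; σ²_G = ((4−2)/6)² = 0.111
te_H = (4 + 4·9 + 20)/6 = 60/6 = 10; σ²_H = ((20−4)/6)² = 7.111
te_I = (1 + 4·2 + 9)/6 = 18/6 = 3; σ²_I = ((9−1)/6)² = 1.778

Forward pass:
ES_A = 0; EF_A = 6
ES_B = 0; EF_B = 14
ES_C = 14; EF_C = 14+12 = 26
ES_D = max(EF_A=6, EF_B=14) = 14; EF_D = 14+4 = 18
ES_E = 14; EF_E = 14+9 = 23
ES_F = max(EF_A=6, EF_B=14) = 14; EF_F = 14+9 = 23
ES_G = 6; EF_G = 6+3 = 9
ES_H = max(EF_A=6, EF_B=14) = 14; EF_H = 14+10 = 24
ES_I = max(EF_C=26, EF_D=18, EF_E=23, EF_F=23, EF_G=9, EF_H=24) = 26; EF_I = 26+3 = 29
Expected project duration μ = 29 hours. Critical path: B → C → I.

Variance along critical path = 1.000 + 0.444 + 1.778 = 3.222; σ = 1.795 hours.
D = μ + z·σ = 29 + 1.282·1.795 = 31.3 hours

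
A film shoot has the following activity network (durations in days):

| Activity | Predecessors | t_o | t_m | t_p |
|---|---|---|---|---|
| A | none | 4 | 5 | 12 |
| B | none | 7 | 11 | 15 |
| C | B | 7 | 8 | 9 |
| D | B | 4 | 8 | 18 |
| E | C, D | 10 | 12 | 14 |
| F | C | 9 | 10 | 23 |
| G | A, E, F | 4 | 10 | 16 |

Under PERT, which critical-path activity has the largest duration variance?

te_A = (4 + 4·5 + 12)/6 = 36/6 = 6; σ²_A = ((12−4)/6)² = 1.778
te_B = (7 + 4·11 + 15)/6 = 66/6 = 11; σ²_B = ((15−7)/6)² = 1.778
te_C = (7 + 4·8 + 9)/6 = 48/6 = 8; σ²_C = ((9−7)/6)² = 0.111
te_D = (4 + 4·8 + 18)/6 = 54/6 = 9; σ²_D = ((18−4)/6)² = 5.444
te_E = (10 + 4·12 + 14)/6 = 72/6 = 12; σ²_E = ((14−10)/6)² = 0.444
te_F = (9 + 4·10 + 23)/6 = 72/6 = 12; σ²_F = ((23−9)/6)² = 5.444
te_G = (4 + 4·10 + 16)/6 = 60/6 = 10; σ²_G = ((16−4)/6)² = 4.000

Forward pass:
ES_A = 0; EF_A = 6
ES_B = 0; EF_B = 11
ES_C = 11; EF_C = 11+8 = 19
ES_D = 11; EF_D = 11+9 = 20
ES_E = max(EF_C=19, EF_D=20) = 20; EF_E = 20+12 = 32
ES_F = 19; EF_F = 19+12 = 31
ES_G = max(EF_A=6, EF_E=32, EF_F=31) = 32; EF_G = 32+10 = 42
Expected project duration μ = 42 days. Critical path: B → D → E → G.

Variances on critical path: σ²_B=1.778, σ²_D=5.444, σ²_E=0.444, σ²_G=4.000.
Largest is σ²_D = 5.444.

D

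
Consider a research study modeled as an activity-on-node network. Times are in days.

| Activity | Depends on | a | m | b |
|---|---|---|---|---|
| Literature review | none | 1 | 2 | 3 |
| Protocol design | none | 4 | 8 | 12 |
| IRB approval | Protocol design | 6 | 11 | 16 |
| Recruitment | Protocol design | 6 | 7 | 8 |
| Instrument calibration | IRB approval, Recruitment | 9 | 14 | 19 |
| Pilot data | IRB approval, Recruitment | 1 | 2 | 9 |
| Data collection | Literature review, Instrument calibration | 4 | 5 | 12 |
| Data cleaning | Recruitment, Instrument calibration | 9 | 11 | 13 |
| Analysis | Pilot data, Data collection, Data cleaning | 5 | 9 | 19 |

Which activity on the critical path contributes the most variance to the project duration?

te_Literature review = (1 + 4·2 + 3)/6 = 12/6 = 2; σ²_Literature review = ((3−1)/6)² = 0.111
te_Protocol design = (4 + 4·8 + 12)/6 = 48/6 = 8; σ²_Protocol design = ((12−4)/6)² = 1.778
te_IRB approval = (6 + 4·11 + 16)/6 = 66/6 = 11; σ²_IRB approval = ((16−6)/6)² = 2.778
te_Recruitment = (6 + 4·7 + 8)/6 = 42/6 = 7; σ²_Recruitment = ((8−6)/6)² = 0.111
te_Instrument calibration = (9 + 4·14 + 19)/6 = 84/6 = 14; σ²_Instrument calibration = ((19−9)/6)² = 2.778
te_Pilot data = (1 + 4·2 + 9)/6 = 18/6 = 3; σ²_Pilot data = ((9−1)/6)² = 1.778
te_Data collection = (4 + 4·5 + 12)/6 = 36/6 = 6; σ²_Data collection = ((12−4)/6)² = 1.778
te_Data cleaning = (9 + 4·11 + 13)/6 = 66/6 = 11; σ²_Data cleaning = ((13−9)/6)² = 0.444
te_Analysis = (5 + 4·9 + 19)/6 = 60/6 = 10; σ²_Analysis = ((19−5)/6)² = 5.444

Forward pass:
ES_Literature review = 0; EF_Literature review = 2
ES_Protocol design = 0; EF_Protocol design = 8
ES_IRB approval = 8; EF_IRB approval = 8+11 = 19
ES_Recruitment = 8; EF_Recruitment = 8+7 = 15
ES_Instrument calibration = max(EF_IRB approval=19, EF_Recruitment=15) = 19; EF_Instrument calibration = 19+14 = 33
ES_Pilot data = max(EF_IRB approval=19, EF_Recruitment=15) = 19; EF_Pilot data = 19+3 = 22
ES_Data collection = max(EF_Literature review=2, EF_Instrument calibration=33) = 33; EF_Data collection = 33+6 = 39
ES_Data cleaning = max(EF_Recruitment=15, EF_Instrument calibration=33) = 33; EF_Data cleaning = 33+11 = 44
ES_Analysis = max(EF_Pilot data=22, EF_Data collection=39, EF_Data cleaning=44) = 44; EF_Analysis = 44+10 = 54
Expected project duration μ = 54 days. Critical path: Protocol design → IRB approval → Instrument calibration → Data cleaning → Analysis.

Variances on critical path: σ²_Protocol design=1.778, σ²_IRB approval=2.778, σ²_Instrument calibration=2.778, σ²_Data cleaning=0.444, σ²_Analysis=5.444.
Largest is σ²_Analysis = 5.444.

Analysis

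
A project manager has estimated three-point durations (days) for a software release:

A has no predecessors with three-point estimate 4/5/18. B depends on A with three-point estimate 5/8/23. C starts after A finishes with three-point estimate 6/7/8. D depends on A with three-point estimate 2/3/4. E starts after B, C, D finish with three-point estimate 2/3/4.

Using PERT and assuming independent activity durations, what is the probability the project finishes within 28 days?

te_A = (4 + 4·5 + 18)/6 = 42/6 = 7; σ²_A = ((18−4)/6)² = 5.444
te_B = (5 + 4·8 + 23)/6 = 60/6 = 10; σ²_B = ((23−5)/6)² = 9.000
te_C = (6 + 4·7 + 8)/6 = 42/6 = 7; σ²_C = ((8−6)/6)² = 0.111
te_D = (2 + 4·3 + 4)/6 = 18/6 = 3; σ²_D = ((4−2)/6)² = 0.111
te_E = (2 + 4·3 + 4)/6 = 18/6 = 3; σ²_E = ((4−2)/6)² = 0.111

Forward pass:
ES_A = 0; EF_A = 7
ES_B = 7; EF_B = 7+10 = 17
ES_C = 7; EF_C = 7+7 = 14
ES_D = 7; EF_D = 7+3 = 10
ES_E = max(EF_B=17, EF_C=14, EF_D=10) = 17; EF_E = 17+3 = 20
Expected project duration μ = 20 days. Critical path: A → B → E.

Variance along critical path = 5.444 + 9.000 + 0.111 = 14.556; σ = √14.556 = 3.815 days.
Z = (28 − 20) / 3.815 = 2.097
P(T ≤ 28) = Φ(2.097) ≈ 0.982

0.982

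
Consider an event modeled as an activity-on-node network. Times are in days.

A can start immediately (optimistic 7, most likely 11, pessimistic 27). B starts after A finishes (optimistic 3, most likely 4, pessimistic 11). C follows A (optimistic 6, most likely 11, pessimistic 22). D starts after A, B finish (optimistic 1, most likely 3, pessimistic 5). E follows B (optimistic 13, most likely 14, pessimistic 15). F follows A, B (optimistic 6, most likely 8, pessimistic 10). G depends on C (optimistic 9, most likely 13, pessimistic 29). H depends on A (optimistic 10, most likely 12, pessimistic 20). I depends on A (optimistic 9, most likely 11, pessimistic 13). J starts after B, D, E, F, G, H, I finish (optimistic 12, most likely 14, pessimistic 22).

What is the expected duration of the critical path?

55 days

te_A = (7 + 4·11 + 27)/6 = 78/6 = 13
te_B = (3 + 4·4 + 11)/6 = 30/6 = 5
te_C = (6 + 4·11 + 22)/6 = 72/6 = 12
te_D = (1 + 4·3 + 5)/6 = 18/6 = 3
te_E = (13 + 4·14 + 15)/6 = 84/6 = 14
te_F = (6 + 4·8 + 10)/6 = 48/6 = 8
te_G = (9 + 4·13 + 29)/6 = 90/6 = 15
te_H = (10 + 4·12 + 20)/6 = 78/6 = 13
te_I = (9 + 4·11 + 13)/6 = 66/6 = 11
te_J = (12 + 4·14 + 22)/6 = 90/6 = 15

Forward pass:
ES_A = 0; EF_A = 13
ES_B = 13; EF_B = 13+5 = 18
ES_C = 13; EF_C = 13+12 = 25
ES_D = max(EF_A=13, EF_B=18) = 18; EF_D = 18+3 = 21
ES_E = 18; EF_E = 18+14 = 32
ES_F = max(EF_A=13, EF_B=18) = 18; EF_F = 18+8 = 26
ES_G = 25; EF_G = 25+15 = 40
ES_H = 13; EF_H = 13+13 = 26
ES_I = 13; EF_I = 13+11 = 24
ES_J = max(EF_B=18, EF_D=21, EF_E=32, EF_F=26, EF_G=40, EF_H=26, EF_I=24) = 40; EF_J = 40+15 = 55
Expected project duration μ = 55 days. Critical path: A → C → G → J.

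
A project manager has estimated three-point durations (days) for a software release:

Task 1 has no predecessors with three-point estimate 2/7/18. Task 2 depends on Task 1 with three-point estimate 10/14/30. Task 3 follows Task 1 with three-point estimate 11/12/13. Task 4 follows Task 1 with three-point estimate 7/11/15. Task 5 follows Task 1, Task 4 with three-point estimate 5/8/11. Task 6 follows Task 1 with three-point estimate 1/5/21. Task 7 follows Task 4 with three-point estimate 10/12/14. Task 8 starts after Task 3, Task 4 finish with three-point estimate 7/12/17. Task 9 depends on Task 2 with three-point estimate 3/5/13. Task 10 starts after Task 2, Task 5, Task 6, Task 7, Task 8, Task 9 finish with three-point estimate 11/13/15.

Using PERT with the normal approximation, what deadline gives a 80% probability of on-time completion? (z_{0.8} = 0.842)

47.7 days

te_Task 1 = (2 + 4·7 + 18)/6 = 48/6 = 8; σ²_Task 1 = ((18−2)/6)² = 7.111
te_Task 2 = (10 + 4·14 + 30)/6 = 96/6 = 16; σ²_Task 2 = ((30−10)/6)² = 11.111
te_Task 3 = (11 + 4·12 + 13)/6 = 72/6 = 12; σ²_Task 3 = ((13−11)/6)² = 0.111
te_Task 4 = (7 + 4·11 + 15)/6 = 66/6 = 11; σ²_Task 4 = ((15−7)/6)² = 1.778
te_Task 5 = (5 + 4·8 + 11)/6 = 48/6 = 8; σ²_Task 5 = ((11−5)/6)² = 1.000
te_Task 6 = (1 + 4·5 + 21)/6 = 42/6 = 7; σ²_Task 6 = ((21−1)/6)² = 11.111
te_Task 7 = (10 + 4·12 + 14)/6 = 72/6 = 12; σ²_Task 7 = ((14−10)/6)² = 0.444
te_Task 8 = (7 + 4·12 + 17)/6 = 72/6 = 12; σ²_Task 8 = ((17−7)/6)² = 2.778
te_Task 9 = (3 + 4·5 + 13)/6 = 36/6 = 6; σ²_Task 9 = ((13−3)/6)² = 2.778
te_Task 10 = (11 + 4·13 + 15)/6 = 78/6 = 13; σ²_Task 10 = ((15−11)/6)² = 0.444

Forward pass:
ES_Task 1 = 0; EF_Task 1 = 8
ES_Task 2 = 8; EF_Task 2 = 8+16 = 24
ES_Task 3 = 8; EF_Task 3 = 8+12 = 20
ES_Task 4 = 8; EF_Task 4 = 8+11 = 19
ES_Task 5 = max(EF_Task 1=8, EF_Task 4=19) = 19; EF_Task 5 = 19+8 = 27
ES_Task 6 = 8; EF_Task 6 = 8+7 = 15
ES_Task 7 = 19; EF_Task 7 = 19+12 = 31
ES_Task 8 = max(EF_Task 3=20, EF_Task 4=19) = 20; EF_Task 8 = 20+12 = 32
ES_Task 9 = 24; EF_Task 9 = 24+6 = 30
ES_Task 10 = max(EF_Task 2=24, EF_Task 5=27, EF_Task 6=15, EF_Task 7=31, EF_Task 8=32, EF_Task 9=30) = 32; EF_Task 10 = 32+13 = 45
Expected project duration μ = 45 days. Critical path: Task 1 → Task 3 → Task 8 → Task 10.

Variance along critical path = 7.111 + 0.111 + 2.778 + 0.444 = 10.444; σ = 3.232 days.
D = μ + z·σ = 45 + 0.842·3.232 = 47.7 days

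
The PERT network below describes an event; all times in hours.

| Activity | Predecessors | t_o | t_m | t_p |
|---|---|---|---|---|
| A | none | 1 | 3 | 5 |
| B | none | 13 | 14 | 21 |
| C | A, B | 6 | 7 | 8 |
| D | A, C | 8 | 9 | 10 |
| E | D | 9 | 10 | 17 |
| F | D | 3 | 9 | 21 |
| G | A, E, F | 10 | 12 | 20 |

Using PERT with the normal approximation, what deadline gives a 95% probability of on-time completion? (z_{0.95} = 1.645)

59.2 hours

te_A = (1 + 4·3 + 5)/6 = 18/6 = 3; σ²_A = ((5−1)/6)² = 0.444
te_B = (13 + 4·14 + 21)/6 = 90/6 = 15; σ²_B = ((21−13)/6)² = 1.778
te_C = (6 + 4·7 + 8)/6 = 42/6 = 7; σ²_C = ((8−6)/6)² = 0.111
te_D = (8 + 4·9 + 10)/6 = 54/6 = 9; σ²_D = ((10−8)/6)² = 0.111
te_E = (9 + 4·10 + 17)/6 = 66/6 = 11; σ²_E = ((17−9)/6)² = 1.778
te_F = (3 + 4·9 + 21)/6 = 60/6 = 10; σ²_F = ((21−3)/6)² = 9.000
te_G = (10 + 4·12 + 20)/6 = 78/6 = 13; σ²_G = ((20−10)/6)² = 2.778

Forward pass:
ES_A = 0; EF_A = 3
ES_B = 0; EF_B = 15
ES_C = max(EF_A=3, EF_B=15) = 15; EF_C = 15+7 = 22
ES_D = max(EF_A=3, EF_C=22) = 22; EF_D = 22+9 = 31
ES_E = 31; EF_E = 31+11 = 42
ES_F = 31; EF_F = 31+10 = 41
ES_G = max(EF_A=3, EF_E=42, EF_F=41) = 42; EF_G = 42+13 = 55
Expected project duration μ = 55 hours. Critical path: B → C → D → E → G.

Variance along critical path = 1.778 + 0.111 + 0.111 + 1.778 + 2.778 = 6.556; σ = 2.560 hours.
D = μ + z·σ = 55 + 1.645·2.560 = 59.2 hours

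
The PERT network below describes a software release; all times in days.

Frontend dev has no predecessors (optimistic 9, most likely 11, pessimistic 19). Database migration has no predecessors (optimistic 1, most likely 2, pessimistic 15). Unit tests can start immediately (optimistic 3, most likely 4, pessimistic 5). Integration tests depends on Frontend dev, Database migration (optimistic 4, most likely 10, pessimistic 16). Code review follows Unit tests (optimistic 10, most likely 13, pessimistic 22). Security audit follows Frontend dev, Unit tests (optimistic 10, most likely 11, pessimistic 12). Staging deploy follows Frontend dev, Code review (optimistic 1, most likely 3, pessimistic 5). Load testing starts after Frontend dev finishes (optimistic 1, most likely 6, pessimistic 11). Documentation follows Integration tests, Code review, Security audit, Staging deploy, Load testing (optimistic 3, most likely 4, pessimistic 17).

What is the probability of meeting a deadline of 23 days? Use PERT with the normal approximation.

0.019

te_Frontend dev = (9 + 4·11 + 19)/6 = 72/6 = 12; σ²_Frontend dev = ((19−9)/6)² = 2.778
te_Database migration = (1 + 4·2 + 15)/6 = 24/6 = 4; σ²_Database migration = ((15−1)/6)² = 5.444
te_Unit tests = (3 + 4·4 + 5)/6 = 24/6 = 4; σ²_Unit tests = ((5−3)/6)² = 0.111
te_Integration tests = (4 + 4·10 + 16)/6 = 60/6 = 10; σ²_Integration tests = ((16−4)/6)² = 4.000
te_Code review = (10 + 4·13 + 22)/6 = 84/6 = 14; σ²_Code review = ((22−10)/6)² = 4.000
te_Security audit = (10 + 4·11 + 12)/6 = 66/6 = 11; σ²_Security audit = ((12−10)/6)² = 0.111
te_Staging deploy = (1 + 4·3 + 5)/6 = 18/6 = 3; σ²_Staging deploy = ((5−1)/6)² = 0.444
te_Load testing = (1 + 4·6 + 11)/6 = 36/6 = 6; σ²_Load testing = ((11−1)/6)² = 2.778
te_Documentation = (3 + 4·4 + 17)/6 = 36/6 = 6; σ²_Documentation = ((17−3)/6)² = 5.444

Forward pass:
ES_Frontend dev = 0; EF_Frontend dev = 12
ES_Database migration = 0; EF_Database migration = 4
ES_Unit tests = 0; EF_Unit tests = 4
ES_Integration tests = max(EF_Frontend dev=12, EF_Database migration=4) = 12; EF_Integration tests = 12+10 = 22
ES_Code review = 4; EF_Code review = 4+14 = 18
ES_Security audit = max(EF_Frontend dev=12, EF_Unit tests=4) = 12; EF_Security audit = 12+11 = 23
ES_Staging deploy = max(EF_Frontend dev=12, EF_Code review=18) = 18; EF_Staging deploy = 18+3 = 21
ES_Load testing = 12; EF_Load testing = 12+6 = 18
ES_Documentation = max(EF_Integration tests=22, EF_Code review=18, EF_Security audit=23, EF_Staging deploy=21, EF_Load testing=18) = 23; EF_Documentation = 23+6 = 29
Expected project duration μ = 29 days. Critical path: Frontend dev → Security audit → Documentation.

Variance along critical path = 2.778 + 0.111 + 5.444 = 8.333; σ = √8.333 = 2.887 days.
Z = (23 − 29) / 2.887 = -2.078
P(T ≤ 23) = Φ(-2.078) ≈ 0.019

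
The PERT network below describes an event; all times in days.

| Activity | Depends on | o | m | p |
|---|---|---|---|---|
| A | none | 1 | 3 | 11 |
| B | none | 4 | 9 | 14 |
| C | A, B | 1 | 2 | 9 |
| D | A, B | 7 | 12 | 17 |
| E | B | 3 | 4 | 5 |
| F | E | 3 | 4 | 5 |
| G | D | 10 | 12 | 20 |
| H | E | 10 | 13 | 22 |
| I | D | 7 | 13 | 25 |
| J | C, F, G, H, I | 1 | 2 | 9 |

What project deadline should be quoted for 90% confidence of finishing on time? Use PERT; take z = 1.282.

te_A = (1 + 4·3 + 11)/6 = 24/6 = 4; σ²_A = ((11−1)/6)² = 2.778
te_B = (4 + 4·9 + 14)/6 = 54/6 = 9; σ²_B = ((14−4)/6)² = 2.778
te_C = (1 + 4·2 + 9)/6 = 18/6 = 3; σ²_C = ((9−1)/6)² = 1.778
te_D = (7 + 4·12 + 17)/6 = 72/6 = 12; σ²_D = ((17−7)/6)² = 2.778
te_E = (3 + 4·4 + 5)/6 = 24/6 = 4; σ²_E = ((5−3)/6)² = 0.111
te_F = (3 + 4·4 + 5)/6 = 24/6 = 4; σ²_F = ((5−3)/6)² = 0.111
te_G = (10 + 4·12 + 20)/6 = 78/6 = 13; σ²_G = ((20−10)/6)² = 2.778
te_H = (10 + 4·13 + 22)/6 = 84/6 = 14; σ²_H = ((22−10)/6)² = 4.000
te_I = (7 + 4·13 + 25)/6 = 84/6 = 14; σ²_I = ((25−7)/6)² = 9.000
te_J = (1 + 4·2 + 9)/6 = 18/6 = 3; σ²_J = ((9−1)/6)² = 1.778

Forward pass:
ES_A = 0; EF_A = 4
ES_B = 0; EF_B = 9
ES_C = max(EF_A=4, EF_B=9) = 9; EF_C = 9+3 = 12
ES_D = max(EF_A=4, EF_B=9) = 9; EF_D = 9+12 = 21
ES_E = 9; EF_E = 9+4 = 13
ES_F = 13; EF_F = 13+4 = 17
ES_G = 21; EF_G = 21+13 = 34
ES_H = 13; EF_H = 13+14 = 27
ES_I = 21; EF_I = 21+14 = 35
ES_J = max(EF_C=12, EF_F=17, EF_G=34, EF_H=27, EF_I=35) = 35; EF_J = 35+3 = 38
Expected project duration μ = 38 days. Critical path: B → D → I → J.

Variance along critical path = 2.778 + 2.778 + 9.000 + 1.778 = 16.333; σ = 4.041 days.
D = μ + z·σ = 38 + 1.282·4.041 = 43.2 days

43.2 days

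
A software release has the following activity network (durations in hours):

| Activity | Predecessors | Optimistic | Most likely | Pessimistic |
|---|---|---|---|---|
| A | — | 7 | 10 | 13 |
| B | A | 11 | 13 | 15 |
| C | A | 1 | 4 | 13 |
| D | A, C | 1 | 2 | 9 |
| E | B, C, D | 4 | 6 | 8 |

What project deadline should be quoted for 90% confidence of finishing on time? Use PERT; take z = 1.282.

30.8 hours

te_A = (7 + 4·10 + 13)/6 = 60/6 = 10; σ²_A = ((13−7)/6)² = 1.000
te_B = (11 + 4·13 + 15)/6 = 78/6 = 13; σ²_B = ((15−11)/6)² = 0.444
te_C = (1 + 4·4 + 13)/6 = 30/6 = 5; σ²_C = ((13−1)/6)² = 4.000
te_D = (1 + 4·2 + 9)/6 = 18/6 = 3; σ²_D = ((9−1)/6)² = 1.778
te_E = (4 + 4·6 + 8)/6 = 36/6 = 6; σ²_E = ((8−4)/6)² = 0.444

Forward pass:
ES_A = 0; EF_A = 10
ES_B = 10; EF_B = 10+13 = 23
ES_C = 10; EF_C = 10+5 = 15
ES_D = max(EF_A=10, EF_C=15) = 15; EF_D = 15+3 = 18
ES_E = max(EF_B=23, EF_C=15, EF_D=18) = 23; EF_E = 23+6 = 29
Expected project duration μ = 29 hours. Critical path: A → B → E.

Variance along critical path = 1.000 + 0.444 + 0.444 = 1.889; σ = 1.374 hours.
D = μ + z·σ = 29 + 1.282·1.374 = 30.8 hours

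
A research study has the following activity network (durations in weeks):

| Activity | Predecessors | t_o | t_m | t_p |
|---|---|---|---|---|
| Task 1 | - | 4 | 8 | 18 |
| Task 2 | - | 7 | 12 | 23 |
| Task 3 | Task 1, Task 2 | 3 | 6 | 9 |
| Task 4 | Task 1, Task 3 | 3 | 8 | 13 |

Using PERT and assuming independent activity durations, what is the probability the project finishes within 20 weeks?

te_Task 1 = (4 + 4·8 + 18)/6 = 54/6 = 9; σ²_Task 1 = ((18−4)/6)² = 5.444
te_Task 2 = (7 + 4·12 + 23)/6 = 78/6 = 13; σ²_Task 2 = ((23−7)/6)² = 7.111
te_Task 3 = (3 + 4·6 + 9)/6 = 36/6 = 6; σ²_Task 3 = ((9−3)/6)² = 1.000
te_Task 4 = (3 + 4·8 + 13)/6 = 48/6 = 8; σ²_Task 4 = ((13−3)/6)² = 2.778

Forward pass:
ES_Task 1 = 0; EF_Task 1 = 9
ES_Task 2 = 0; EF_Task 2 = 13
ES_Task 3 = max(EF_Task 1=9, EF_Task 2=13) = 13; EF_Task 3 = 13+6 = 19
ES_Task 4 = max(EF_Task 1=9, EF_Task 3=19) = 19; EF_Task 4 = 19+8 = 27
Expected project duration μ = 27 weeks. Critical path: Task 2 → Task 3 → Task 4.

Variance along critical path = 7.111 + 1.000 + 2.778 = 10.889; σ = √10.889 = 3.300 weeks.
Z = (20 − 27) / 3.300 = -2.121
P(T ≤ 20) = Φ(-2.121) ≈ 0.017

0.017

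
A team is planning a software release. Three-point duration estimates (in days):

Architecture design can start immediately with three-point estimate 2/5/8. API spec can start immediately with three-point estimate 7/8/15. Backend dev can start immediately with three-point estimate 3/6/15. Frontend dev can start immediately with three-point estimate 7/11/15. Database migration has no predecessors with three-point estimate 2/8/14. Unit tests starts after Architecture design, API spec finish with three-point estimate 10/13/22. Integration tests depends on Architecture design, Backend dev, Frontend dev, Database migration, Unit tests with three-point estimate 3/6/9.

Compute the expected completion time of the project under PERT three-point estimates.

te_Architecture design = (2 + 4·5 + 8)/6 = 30/6 = 5
te_API spec = (7 + 4·8 + 15)/6 = 54/6 = 9
te_Backend dev = (3 + 4·6 + 15)/6 = 42/6 = 7
te_Frontend dev = (7 + 4·11 + 15)/6 = 66/6 = 11
te_Database migration = (2 + 4·8 + 14)/6 = 48/6 = 8
te_Unit tests = (10 + 4·13 + 22)/6 = 84/6 = 14
te_Integration tests = (3 + 4·6 + 9)/6 = 36/6 = 6

Forward pass:
ES_Architecture design = 0; EF_Architecture design = 5
ES_API spec = 0; EF_API spec = 9
ES_Backend dev = 0; EF_Backend dev = 7
ES_Frontend dev = 0; EF_Frontend dev = 11
ES_Database migration = 0; EF_Database migration = 8
ES_Unit tests = max(EF_Architecture design=5, EF_API spec=9) = 9; EF_Unit tests = 9+14 = 23
ES_Integration tests = max(EF_Architecture design=5, EF_Backend dev=7, EF_Frontend dev=11, EF_Database migration=8, EF_Unit tests=23) = 23; EF_Integration tests = 23+6 = 29
Expected project duration μ = 29 days. Critical path: API spec → Unit tests → Integration tests.

29 days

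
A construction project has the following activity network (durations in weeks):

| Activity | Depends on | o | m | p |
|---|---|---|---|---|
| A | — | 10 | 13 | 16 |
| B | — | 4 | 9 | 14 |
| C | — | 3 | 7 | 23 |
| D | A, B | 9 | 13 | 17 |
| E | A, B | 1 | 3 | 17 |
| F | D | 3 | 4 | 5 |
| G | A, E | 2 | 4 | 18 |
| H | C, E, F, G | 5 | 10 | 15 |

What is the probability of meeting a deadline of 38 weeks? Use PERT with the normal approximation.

0.200

te_A = (10 + 4·13 + 16)/6 = 78/6 = 13; σ²_A = ((16−10)/6)² = 1.000
te_B = (4 + 4·9 + 14)/6 = 54/6 = 9; σ²_B = ((14−4)/6)² = 2.778
te_C = (3 + 4·7 + 23)/6 = 54/6 = 9; σ²_C = ((23−3)/6)² = 11.111
te_D = (9 + 4·13 + 17)/6 = 78/6 = 13; σ²_D = ((17−9)/6)² = 1.778
te_E = (1 + 4·3 + 17)/6 = 30/6 = 5; σ²_E = ((17−1)/6)² = 7.111
te_F = (3 + 4·4 + 5)/6 = 24/6 = 4; σ²_F = ((5−3)/6)² = 0.111
te_G = (2 + 4·4 + 18)/6 = 36/6 = 6; σ²_G = ((18−2)/6)² = 7.111
te_H = (5 + 4·10 + 15)/6 = 60/6 = 10; σ²_H = ((15−5)/6)² = 2.778

Forward pass:
ES_A = 0; EF_A = 13
ES_B = 0; EF_B = 9
ES_C = 0; EF_C = 9
ES_D = max(EF_A=13, EF_B=9) = 13; EF_D = 13+13 = 26
ES_E = max(EF_A=13, EF_B=9) = 13; EF_E = 13+5 = 18
ES_F = 26; EF_F = 26+4 = 30
ES_G = max(EF_A=13, EF_E=18) = 18; EF_G = 18+6 = 24
ES_H = max(EF_C=9, EF_E=18, EF_F=30, EF_G=24) = 30; EF_H = 30+10 = 40
Expected project duration μ = 40 weeks. Critical path: A → D → F → H.

Variance along critical path = 1.000 + 1.778 + 0.111 + 2.778 = 5.667; σ = √5.667 = 2.380 weeks.
Z = (38 − 40) / 2.380 = -0.840
P(T ≤ 38) = Φ(-0.840) ≈ 0.200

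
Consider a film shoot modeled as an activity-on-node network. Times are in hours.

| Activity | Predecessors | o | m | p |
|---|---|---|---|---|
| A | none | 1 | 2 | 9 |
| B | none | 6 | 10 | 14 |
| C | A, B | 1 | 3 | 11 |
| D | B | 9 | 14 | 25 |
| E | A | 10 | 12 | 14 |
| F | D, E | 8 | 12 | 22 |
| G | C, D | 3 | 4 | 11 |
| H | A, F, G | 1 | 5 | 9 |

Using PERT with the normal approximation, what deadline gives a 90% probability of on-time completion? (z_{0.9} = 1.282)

48.1 hours

te_A = (1 + 4·2 + 9)/6 = 18/6 = 3; σ²_A = ((9−1)/6)² = 1.778
te_B = (6 + 4·10 + 14)/6 = 60/6 = 10; σ²_B = ((14−6)/6)² = 1.778
te_C = (1 + 4·3 + 11)/6 = 24/6 = 4; σ²_C = ((11−1)/6)² = 2.778
te_D = (9 + 4·14 + 25)/6 = 90/6 = 15; σ²_D = ((25−9)/6)² = 7.111
te_E = (10 + 4·12 + 14)/6 = 72/6 = 12; σ²_E = ((14−10)/6)² = 0.444
te_F = (8 + 4·12 + 22)/6 = 78/6 = 13; σ²_F = ((22−8)/6)² = 5.444
te_G = (3 + 4·4 + 11)/6 = 30/6 = 5; σ²_G = ((11−3)/6)² = 1.778
te_H = (1 + 4·5 + 9)/6 = 30/6 = 5; σ²_H = ((9−1)/6)² = 1.778

Forward pass:
ES_A = 0; EF_A = 3
ES_B = 0; EF_B = 10
ES_C = max(EF_A=3, EF_B=10) = 10; EF_C = 10+4 = 14
ES_D = 10; EF_D = 10+15 = 25
ES_E = 3; EF_E = 3+12 = 15
ES_F = max(EF_D=25, EF_E=15) = 25; EF_F = 25+13 = 38
ES_G = max(EF_C=14, EF_D=25) = 25; EF_G = 25+5 = 30
ES_H = max(EF_A=3, EF_F=38, EF_G=30) = 38; EF_H = 38+5 = 43
Expected project duration μ = 43 hours. Critical path: B → D → F → H.

Variance along critical path = 1.778 + 7.111 + 5.444 + 1.778 = 16.111; σ = 4.014 hours.
D = μ + z·σ = 43 + 1.282·4.014 = 48.1 hours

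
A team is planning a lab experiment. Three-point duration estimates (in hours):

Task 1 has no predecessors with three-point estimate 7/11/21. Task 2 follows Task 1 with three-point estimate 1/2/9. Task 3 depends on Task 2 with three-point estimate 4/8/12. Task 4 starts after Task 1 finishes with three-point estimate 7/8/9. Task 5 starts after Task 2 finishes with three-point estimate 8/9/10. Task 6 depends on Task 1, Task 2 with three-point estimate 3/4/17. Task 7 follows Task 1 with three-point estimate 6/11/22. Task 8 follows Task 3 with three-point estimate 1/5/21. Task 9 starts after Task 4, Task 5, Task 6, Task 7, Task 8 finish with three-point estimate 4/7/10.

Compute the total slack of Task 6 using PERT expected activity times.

te_Task 1 = (7 + 4·11 + 21)/6 = 72/6 = 12
te_Task 2 = (1 + 4·2 + 9)/6 = 18/6 = 3
te_Task 3 = (4 + 4·8 + 12)/6 = 48/6 = 8
te_Task 4 = (7 + 4·8 + 9)/6 = 48/6 = 8
te_Task 5 = (8 + 4·9 + 10)/6 = 54/6 = 9
te_Task 6 = (3 + 4·4 + 17)/6 = 36/6 = 6
te_Task 7 = (6 + 4·11 + 22)/6 = 72/6 = 12
te_Task 8 = (1 + 4·5 + 21)/6 = 42/6 = 7
te_Task 9 = (4 + 4·7 + 10)/6 = 42/6 = 7

Forward pass:
ES_Task 1 = 0; EF_Task 1 = 12
ES_Task 2 = 12; EF_Task 2 = 12+3 = 15
ES_Task 3 = 15; EF_Task 3 = 15+8 = 23
ES_Task 4 = 12; EF_Task 4 = 12+8 = 20
ES_Task 5 = 15; EF_Task 5 = 15+9 = 24
ES_Task 6 = max(EF_Task 1=12, EF_Task 2=15) = 15; EF_Task 6 = 15+6 = 21
ES_Task 7 = 12; EF_Task 7 = 12+12 = 24
ES_Task 8 = 23; EF_Task 8 = 23+7 = 30
ES_Task 9 = max(EF_Task 4=20, EF_Task 5=24, EF_Task 6=21, EF_Task 7=24, EF_Task 8=30) = 30; EF_Task 9 = 30+7 = 37
Expected project duration μ = 37 hours. Critical path: Task 1 → Task 2 → Task 3 → Task 8 → Task 9.

Backward pass:
LF_Task 9 = 37; LS_Task 9 = 37−7 = 30
LF_Task 8 = LS_Task 9 = 30; LS_Task 8 = 30−7 = 23
LF_Task 7 = LS_Task 9 = 30; LS_Task 7 = 30−12 = 18
LF_Task 6 = LS_Task 9 = 30; LS_Task 6 = 30−6 = 24
LF_Task 5 = LS_Task 9 = 30; LS_Task 5 = 30−9 = 21
LF_Task 4 = LS_Task 9 = 30; LS_Task 4 = 30−8 = 22
LF_Task 3 = LS_Task 8 = 23; LS_Task 3 = 23−8 = 15
LF_Task 2 = min(LS_Task 3=15, LS_Task 5=21, LS_Task 6=24) = 15; LS_Task 2 = 15−3 = 12
LF_Task 1 = min(LS_Task 2=12, LS_Task 4=22, LS_Task 6=24, LS_Task 7=18) = 12; LS_Task 1 = 12−12 = 0
Slack_Task 6 = LS_Task 6 − ES_Task 6 = 24 − 15 = 9

9 hours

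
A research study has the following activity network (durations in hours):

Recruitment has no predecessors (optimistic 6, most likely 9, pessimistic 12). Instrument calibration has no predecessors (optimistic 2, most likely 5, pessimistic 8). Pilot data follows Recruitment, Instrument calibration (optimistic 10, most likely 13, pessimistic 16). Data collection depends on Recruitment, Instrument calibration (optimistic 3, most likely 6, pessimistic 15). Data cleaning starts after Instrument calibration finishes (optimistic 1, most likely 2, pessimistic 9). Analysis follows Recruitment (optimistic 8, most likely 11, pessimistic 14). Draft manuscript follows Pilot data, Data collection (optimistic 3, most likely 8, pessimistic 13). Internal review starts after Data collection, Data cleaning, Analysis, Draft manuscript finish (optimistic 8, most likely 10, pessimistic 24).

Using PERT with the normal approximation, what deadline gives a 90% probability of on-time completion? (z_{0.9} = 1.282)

46.4 hours

te_Recruitment = (6 + 4·9 + 12)/6 = 54/6 = 9; σ²_Recruitment = ((12−6)/6)² = 1.000
te_Instrument calibration = (2 + 4·5 + 8)/6 = 30/6 = 5; σ²_Instrument calibration = ((8−2)/6)² = 1.000
te_Pilot data = (10 + 4·13 + 16)/6 = 78/6 = 13; σ²_Pilot data = ((16−10)/6)² = 1.000
te_Data collection = (3 + 4·6 + 15)/6 = 42/6 = 7; σ²_Data collection = ((15−3)/6)² = 4.000
te_Data cleaning = (1 + 4·2 + 9)/6 = 18/6 = 3; σ²_Data cleaning = ((9−1)/6)² = 1.778
te_Analysis = (8 + 4·11 + 14)/6 = 66/6 = 11; σ²_Analysis = ((14−8)/6)² = 1.000
te_Draft manuscript = (3 + 4·8 + 13)/6 = 48/6 = 8; σ²_Draft manuscript = ((13−3)/6)² = 2.778
te_Internal review = (8 + 4·10 + 24)/6 = 72/6 = 12; σ²_Internal review = ((24−8)/6)² = 7.111

Forward pass:
ES_Recruitment = 0; EF_Recruitment = 9
ES_Instrument calibration = 0; EF_Instrument calibration = 5
ES_Pilot data = max(EF_Recruitment=9, EF_Instrument calibration=5) = 9; EF_Pilot data = 9+13 = 22
ES_Data collection = max(EF_Recruitment=9, EF_Instrument calibration=5) = 9; EF_Data collection = 9+7 = 16
ES_Data cleaning = 5; EF_Data cleaning = 5+3 = 8
ES_Analysis = 9; EF_Analysis = 9+11 = 20
ES_Draft manuscript = max(EF_Pilot data=22, EF_Data collection=16) = 22; EF_Draft manuscript = 22+8 = 30
ES_Internal review = max(EF_Data collection=16, EF_Data cleaning=8, EF_Analysis=20, EF_Draft manuscript=30) = 30; EF_Internal review = 30+12 = 42
Expected project duration μ = 42 hours. Critical path: Recruitment → Pilot data → Draft manuscript → Internal review.

Variance along critical path = 1.000 + 1.000 + 2.778 + 7.111 = 11.889; σ = 3.448 hours.
D = μ + z·σ = 42 + 1.282·3.448 = 46.4 hours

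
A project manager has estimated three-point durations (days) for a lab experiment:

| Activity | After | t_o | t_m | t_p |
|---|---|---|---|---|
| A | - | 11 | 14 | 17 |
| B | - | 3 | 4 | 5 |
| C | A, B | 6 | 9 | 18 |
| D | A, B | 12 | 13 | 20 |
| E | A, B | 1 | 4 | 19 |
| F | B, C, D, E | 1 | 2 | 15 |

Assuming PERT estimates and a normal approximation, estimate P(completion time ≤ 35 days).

te_A = (11 + 4·14 + 17)/6 = 84/6 = 14; σ²_A = ((17−11)/6)² = 1.000
te_B = (3 + 4·4 + 5)/6 = 24/6 = 4; σ²_B = ((5−3)/6)² = 0.111
te_C = (6 + 4·9 + 18)/6 = 60/6 = 10; σ²_C = ((18−6)/6)² = 4.000
te_D = (12 + 4·13 + 20)/6 = 84/6 = 14; σ²_D = ((20−12)/6)² = 1.778
te_E = (1 + 4·4 + 19)/6 = 36/6 = 6; σ²_E = ((19−1)/6)² = 9.000
te_F = (1 + 4·2 + 15)/6 = 24/6 = 4; σ²_F = ((15−1)/6)² = 5.444

Forward pass:
ES_A = 0; EF_A = 14
ES_B = 0; EF_B = 4
ES_C = max(EF_A=14, EF_B=4) = 14; EF_C = 14+10 = 24
ES_D = max(EF_A=14, EF_B=4) = 14; EF_D = 14+14 = 28
ES_E = max(EF_A=14, EF_B=4) = 14; EF_E = 14+6 = 20
ES_F = max(EF_B=4, EF_C=24, EF_D=28, EF_E=20) = 28; EF_F = 28+4 = 32
Expected project duration μ = 32 days. Critical path: A → D → F.

Variance along critical path = 1.000 + 1.778 + 5.444 = 8.222; σ = √8.222 = 2.867 days.
Z = (35 − 32) / 2.867 = 1.046
P(T ≤ 35) = Φ(1.046) ≈ 0.852

0.852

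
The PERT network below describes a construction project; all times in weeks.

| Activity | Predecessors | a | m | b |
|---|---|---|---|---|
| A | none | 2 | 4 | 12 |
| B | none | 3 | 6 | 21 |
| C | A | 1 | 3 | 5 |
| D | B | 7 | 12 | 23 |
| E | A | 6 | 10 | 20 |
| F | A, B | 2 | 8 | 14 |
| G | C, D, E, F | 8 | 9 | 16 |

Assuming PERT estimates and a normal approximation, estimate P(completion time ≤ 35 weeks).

te_A = (2 + 4·4 + 12)/6 = 30/6 = 5; σ²_A = ((12−2)/6)² = 2.778
te_B = (3 + 4·6 + 21)/6 = 48/6 = 8; σ²_B = ((21−3)/6)² = 9.000
te_C = (1 + 4·3 + 5)/6 = 18/6 = 3; σ²_C = ((5−1)/6)² = 0.444
te_D = (7 + 4·12 + 23)/6 = 78/6 = 13; σ²_D = ((23−7)/6)² = 7.111
te_E = (6 + 4·10 + 20)/6 = 66/6 = 11; σ²_E = ((20−6)/6)² = 5.444
te_F = (2 + 4·8 + 14)/6 = 48/6 = 8; σ²_F = ((14−2)/6)² = 4.000
te_G = (8 + 4·9 + 16)/6 = 60/6 = 10; σ²_G = ((16−8)/6)² = 1.778

Forward pass:
ES_A = 0; EF_A = 5
ES_B = 0; EF_B = 8
ES_C = 5; EF_C = 5+3 = 8
ES_D = 8; EF_D = 8+13 = 21
ES_E = 5; EF_E = 5+11 = 16
ES_F = max(EF_A=5, EF_B=8) = 8; EF_F = 8+8 = 16
ES_G = max(EF_C=8, EF_D=21, EF_E=16, EF_F=16) = 21; EF_G = 21+10 = 31
Expected project duration μ = 31 weeks. Critical path: B → D → G.

Variance along critical path = 9.000 + 7.111 + 1.778 = 17.889; σ = √17.889 = 4.230 weeks.
Z = (35 − 31) / 4.230 = 0.946
P(T ≤ 35) = Φ(0.946) ≈ 0.828

0.828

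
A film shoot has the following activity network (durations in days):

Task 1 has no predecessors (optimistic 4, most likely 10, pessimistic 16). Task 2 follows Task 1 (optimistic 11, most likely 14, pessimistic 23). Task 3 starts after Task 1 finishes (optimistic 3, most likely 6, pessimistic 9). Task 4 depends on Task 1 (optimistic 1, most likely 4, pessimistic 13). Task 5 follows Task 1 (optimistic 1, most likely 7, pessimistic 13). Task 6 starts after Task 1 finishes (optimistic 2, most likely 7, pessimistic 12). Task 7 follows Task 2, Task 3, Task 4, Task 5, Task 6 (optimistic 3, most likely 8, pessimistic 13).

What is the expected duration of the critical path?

33 days

te_Task 1 = (4 + 4·10 + 16)/6 = 60/6 = 10
te_Task 2 = (11 + 4·14 + 23)/6 = 90/6 = 15
te_Task 3 = (3 + 4·6 + 9)/6 = 36/6 = 6
te_Task 4 = (1 + 4·4 + 13)/6 = 30/6 = 5
te_Task 5 = (1 + 4·7 + 13)/6 = 42/6 = 7
te_Task 6 = (2 + 4·7 + 12)/6 = 42/6 = 7
te_Task 7 = (3 + 4·8 + 13)/6 = 48/6 = 8

Forward pass:
ES_Task 1 = 0; EF_Task 1 = 10
ES_Task 2 = 10; EF_Task 2 = 10+15 = 25
ES_Task 3 = 10; EF_Task 3 = 10+6 = 16
ES_Task 4 = 10; EF_Task 4 = 10+5 = 15
ES_Task 5 = 10; EF_Task 5 = 10+7 = 17
ES_Task 6 = 10; EF_Task 6 = 10+7 = 17
ES_Task 7 = max(EF_Task 2=25, EF_Task 3=16, EF_Task 4=15, EF_Task 5=17, EF_Task 6=17) = 25; EF_Task 7 = 25+8 = 33
Expected project duration μ = 33 days. Critical path: Task 1 → Task 2 → Task 7.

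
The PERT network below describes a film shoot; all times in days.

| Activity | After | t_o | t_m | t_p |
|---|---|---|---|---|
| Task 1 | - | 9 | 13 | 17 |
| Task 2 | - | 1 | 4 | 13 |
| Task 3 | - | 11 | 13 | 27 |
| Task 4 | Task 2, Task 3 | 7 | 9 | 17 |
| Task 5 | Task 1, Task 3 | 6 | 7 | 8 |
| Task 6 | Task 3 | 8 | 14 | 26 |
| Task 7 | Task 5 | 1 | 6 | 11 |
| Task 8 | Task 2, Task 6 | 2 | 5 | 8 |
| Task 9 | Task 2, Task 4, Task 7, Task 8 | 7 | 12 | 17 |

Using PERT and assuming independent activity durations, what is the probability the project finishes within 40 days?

0.058

te_Task 1 = (9 + 4·13 + 17)/6 = 78/6 = 13; σ²_Task 1 = ((17−9)/6)² = 1.778
te_Task 2 = (1 + 4·4 + 13)/6 = 30/6 = 5; σ²_Task 2 = ((13−1)/6)² = 4.000
te_Task 3 = (11 + 4·13 + 27)/6 = 90/6 = 15; σ²_Task 3 = ((27−11)/6)² = 7.111
te_Task 4 = (7 + 4·9 + 17)/6 = 60/6 = 10; σ²_Task 4 = ((17−7)/6)² = 2.778
te_Task 5 = (6 + 4·7 + 8)/6 = 42/6 = 7; σ²_Task 5 = ((8−6)/6)² = 0.111
te_Task 6 = (8 + 4·14 + 26)/6 = 90/6 = 15; σ²_Task 6 = ((26−8)/6)² = 9.000
te_Task 7 = (1 + 4·6 + 11)/6 = 36/6 = 6; σ²_Task 7 = ((11−1)/6)² = 2.778
te_Task 8 = (2 + 4·5 + 8)/6 = 30/6 = 5; σ²_Task 8 = ((8−2)/6)² = 1.000
te_Task 9 = (7 + 4·12 + 17)/6 = 72/6 = 12; σ²_Task 9 = ((17−7)/6)² = 2.778

Forward pass:
ES_Task 1 = 0; EF_Task 1 = 13
ES_Task 2 = 0; EF_Task 2 = 5
ES_Task 3 = 0; EF_Task 3 = 15
ES_Task 4 = max(EF_Task 2=5, EF_Task 3=15) = 15; EF_Task 4 = 15+10 = 25
ES_Task 5 = max(EF_Task 1=13, EF_Task 3=15) = 15; EF_Task 5 = 15+7 = 22
ES_Task 6 = 15; EF_Task 6 = 15+15 = 30
ES_Task 7 = 22; EF_Task 7 = 22+6 = 28
ES_Task 8 = max(EF_Task 2=5, EF_Task 6=30) = 30; EF_Task 8 = 30+5 = 35
ES_Task 9 = max(EF_Task 2=5, EF_Task 4=25, EF_Task 7=28, EF_Task 8=35) = 35; EF_Task 9 = 35+12 = 47
Expected project duration μ = 47 days. Critical path: Task 3 → Task 6 → Task 8 → Task 9.

Variance along critical path = 7.111 + 9.000 + 1.000 + 2.778 = 19.889; σ = √19.889 = 4.460 days.
Z = (40 − 47) / 4.460 = -1.570
P(T ≤ 40) = Φ(-1.570) ≈ 0.058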